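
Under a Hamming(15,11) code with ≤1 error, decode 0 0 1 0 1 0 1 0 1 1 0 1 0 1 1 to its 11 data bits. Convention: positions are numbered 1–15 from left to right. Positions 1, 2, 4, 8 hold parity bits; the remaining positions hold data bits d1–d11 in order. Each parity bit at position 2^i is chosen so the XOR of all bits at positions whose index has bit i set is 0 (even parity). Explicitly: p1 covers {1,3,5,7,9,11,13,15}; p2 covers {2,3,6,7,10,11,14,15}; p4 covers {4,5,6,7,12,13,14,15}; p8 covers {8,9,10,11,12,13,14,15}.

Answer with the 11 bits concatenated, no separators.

11011101010

s1 (pos 1,3,5,7,9,11,13,15): 0⊕1⊕1⊕1⊕1⊕0⊕0⊕1 = 1
s2 (pos 2,3,6,7,10,11,14,15): 0⊕1⊕0⊕1⊕1⊕0⊕1⊕1 = 1
s4 (pos 4,5,6,7,12,13,14,15): 0⊕1⊕0⊕1⊕1⊕0⊕1⊕1 = 1
s8 (pos 8,9,10,11,12,13,14,15): 0⊕1⊕1⊕0⊕1⊕0⊕1⊕1 = 1
Syndrome s8…s1 = 1111 → error at position 15.
Flip position 15: 001010101101011 → 001010101101010
Read data bits from positions 3,5,6,7,9,10,11,12,13,14,15: 11011101010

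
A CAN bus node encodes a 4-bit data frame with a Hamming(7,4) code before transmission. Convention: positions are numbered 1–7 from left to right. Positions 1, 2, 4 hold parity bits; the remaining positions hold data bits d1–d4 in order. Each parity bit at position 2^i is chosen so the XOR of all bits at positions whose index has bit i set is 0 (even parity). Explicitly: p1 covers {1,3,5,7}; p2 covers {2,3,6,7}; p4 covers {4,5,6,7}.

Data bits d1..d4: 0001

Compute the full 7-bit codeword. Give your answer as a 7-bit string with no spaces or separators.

Place data at non-parity positions: p1 p2 0 p4 0 0 1
p1 (pos 1,3,5,7): XOR of data positions = 0⊕0⊕1 = 1
p2 (pos 2,3,6,7): XOR of data positions = 0⊕0⊕1 = 1
p4 (pos 4,5,6,7): XOR of data positions = 0⊕0⊕1 = 1
Codeword: 1101001

1101001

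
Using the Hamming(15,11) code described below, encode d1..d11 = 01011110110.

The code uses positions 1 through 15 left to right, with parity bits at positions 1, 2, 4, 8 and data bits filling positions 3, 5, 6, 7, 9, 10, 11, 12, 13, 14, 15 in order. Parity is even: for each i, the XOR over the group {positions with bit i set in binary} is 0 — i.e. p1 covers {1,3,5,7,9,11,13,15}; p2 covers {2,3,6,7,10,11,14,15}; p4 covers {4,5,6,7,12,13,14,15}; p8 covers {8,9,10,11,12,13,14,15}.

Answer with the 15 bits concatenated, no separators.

100010111110110

Place data at non-parity positions: p1 p2 0 p4 1 0 1 p8 1 1 1 0 1 1 0
p1 (pos 1,3,5,7,9,11,13,15): XOR of data positions = 0⊕1⊕1⊕1⊕1⊕1⊕0 = 1
p2 (pos 2,3,6,7,10,11,14,15): XOR of data positions = 0⊕0⊕1⊕1⊕1⊕1⊕0 = 0
p4 (pos 4,5,6,7,12,13,14,15): XOR of data positions = 1⊕0⊕1⊕0⊕1⊕1⊕0 = 0
p8 (pos 8,9,10,11,12,13,14,15): XOR of data positions = 1⊕1⊕1⊕0⊕1⊕1⊕0 = 1
Codeword: 100010111110110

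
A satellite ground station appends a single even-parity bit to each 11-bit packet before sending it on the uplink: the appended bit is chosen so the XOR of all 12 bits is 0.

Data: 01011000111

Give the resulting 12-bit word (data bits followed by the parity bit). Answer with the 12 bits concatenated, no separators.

010110001110

XOR of the 11 data bits: 0⊕1⊕0⊕1⊕1⊕0⊕0⊕0⊕1⊕1⊕1 = 0
Parity bit = 0 (so all 12 bits XOR to 0).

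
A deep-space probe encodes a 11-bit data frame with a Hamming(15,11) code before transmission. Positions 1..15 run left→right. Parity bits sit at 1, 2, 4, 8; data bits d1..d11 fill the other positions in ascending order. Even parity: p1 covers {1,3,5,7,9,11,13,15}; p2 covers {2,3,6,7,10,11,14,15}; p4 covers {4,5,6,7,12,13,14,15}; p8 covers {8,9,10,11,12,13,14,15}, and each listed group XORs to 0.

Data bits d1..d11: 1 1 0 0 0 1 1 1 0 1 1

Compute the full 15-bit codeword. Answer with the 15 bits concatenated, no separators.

011010010111011

Place data at non-parity positions: p1 p2 1 p4 1 0 0 p8 0 1 1 1 0 1 1
p1 (pos 1,3,5,7,9,11,13,15): XOR of data positions = 1⊕1⊕0⊕0⊕1⊕0⊕1 = 0
p2 (pos 2,3,6,7,10,11,14,15): XOR of data positions = 1⊕0⊕0⊕1⊕1⊕1⊕1 = 1
p4 (pos 4,5,6,7,12,13,14,15): XOR of data positions = 1⊕0⊕0⊕1⊕0⊕1⊕1 = 0
p8 (pos 8,9,10,11,12,13,14,15): XOR of data positions = 0⊕1⊕1⊕1⊕0⊕1⊕1 = 1
Codeword: 011010010111011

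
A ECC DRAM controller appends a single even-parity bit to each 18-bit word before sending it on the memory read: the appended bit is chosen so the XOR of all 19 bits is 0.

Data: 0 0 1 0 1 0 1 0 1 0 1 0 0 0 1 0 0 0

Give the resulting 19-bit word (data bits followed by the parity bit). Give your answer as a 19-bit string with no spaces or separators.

XOR of the 18 data bits: 0⊕0⊕1⊕0⊕1⊕0⊕1⊕0⊕1⊕0⊕1⊕0⊕0⊕0⊕1⊕0⊕0⊕0 = 0
Parity bit = 0 (so all 19 bits XOR to 0).

0010101010100010000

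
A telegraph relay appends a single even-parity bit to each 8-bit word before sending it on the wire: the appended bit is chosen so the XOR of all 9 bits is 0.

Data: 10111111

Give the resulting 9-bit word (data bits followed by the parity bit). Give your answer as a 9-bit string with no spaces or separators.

101111111

XOR of the 8 data bits: 1⊕0⊕1⊕1⊕1⊕1⊕1⊕1 = 1
Parity bit = 1 (so all 9 bits XOR to 0).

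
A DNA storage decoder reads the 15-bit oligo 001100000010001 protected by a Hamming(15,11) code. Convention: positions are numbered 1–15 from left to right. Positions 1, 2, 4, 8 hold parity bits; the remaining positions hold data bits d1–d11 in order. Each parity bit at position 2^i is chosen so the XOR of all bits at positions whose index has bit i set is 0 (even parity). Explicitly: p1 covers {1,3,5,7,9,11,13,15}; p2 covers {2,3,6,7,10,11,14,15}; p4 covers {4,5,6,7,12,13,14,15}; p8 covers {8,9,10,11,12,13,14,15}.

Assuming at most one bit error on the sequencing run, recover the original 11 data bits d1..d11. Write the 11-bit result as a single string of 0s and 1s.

s1 (pos 1,3,5,7,9,11,13,15): 0⊕1⊕0⊕0⊕0⊕1⊕0⊕1 = 1
s2 (pos 2,3,6,7,10,11,14,15): 0⊕1⊕0⊕0⊕0⊕1⊕0⊕1 = 1
s4 (pos 4,5,6,7,12,13,14,15): 1⊕0⊕0⊕0⊕0⊕0⊕0⊕1 = 0
s8 (pos 8,9,10,11,12,13,14,15): 0⊕0⊕0⊕1⊕0⊕0⊕0⊕1 = 0
Syndrome s8…s1 = 0011 → error at position 3.
Flip position 3: 001100000010001 → 000100000010001
Read data bits from positions 3,5,6,7,9,10,11,12,13,14,15: 00000010001

00000010001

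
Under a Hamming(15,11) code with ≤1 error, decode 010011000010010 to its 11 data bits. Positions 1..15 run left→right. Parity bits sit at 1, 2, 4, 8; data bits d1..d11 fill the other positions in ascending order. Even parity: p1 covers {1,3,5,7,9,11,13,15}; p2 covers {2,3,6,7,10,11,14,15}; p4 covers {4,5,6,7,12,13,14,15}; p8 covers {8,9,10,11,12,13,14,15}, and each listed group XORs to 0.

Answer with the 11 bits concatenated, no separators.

01100010010

s1 (pos 1,3,5,7,9,11,13,15): 0⊕0⊕1⊕0⊕0⊕1⊕0⊕0 = 0
s2 (pos 2,3,6,7,10,11,14,15): 1⊕0⊕1⊕0⊕0⊕1⊕1⊕0 = 0
s4 (pos 4,5,6,7,12,13,14,15): 0⊕1⊕1⊕0⊕0⊕0⊕1⊕0 = 1
s8 (pos 8,9,10,11,12,13,14,15): 0⊕0⊕0⊕1⊕0⊕0⊕1⊕0 = 0
Syndrome s8…s1 = 0100 → error at position 4.
Flip position 4: 010011000010010 → 010111000010010
Read data bits from positions 3,5,6,7,9,10,11,12,13,14,15: 01100010010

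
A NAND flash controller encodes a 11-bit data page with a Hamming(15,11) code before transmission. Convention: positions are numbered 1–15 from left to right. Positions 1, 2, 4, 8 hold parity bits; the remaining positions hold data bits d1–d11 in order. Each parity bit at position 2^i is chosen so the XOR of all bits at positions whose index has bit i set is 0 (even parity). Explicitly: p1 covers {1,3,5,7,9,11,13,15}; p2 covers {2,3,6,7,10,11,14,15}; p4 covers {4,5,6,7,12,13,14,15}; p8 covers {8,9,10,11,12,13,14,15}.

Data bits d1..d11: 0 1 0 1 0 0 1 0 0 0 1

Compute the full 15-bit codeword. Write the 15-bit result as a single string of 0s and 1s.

Place data at non-parity positions: p1 p2 0 p4 1 0 1 p8 0 0 1 0 0 0 1
p1 (pos 1,3,5,7,9,11,13,15): XOR of data positions = 0⊕1⊕1⊕0⊕1⊕0⊕1 = 0
p2 (pos 2,3,6,7,10,11,14,15): XOR of data positions = 0⊕0⊕1⊕0⊕1⊕0⊕1 = 1
p4 (pos 4,5,6,7,12,13,14,15): XOR of data positions = 1⊕0⊕1⊕0⊕0⊕0⊕1 = 1
p8 (pos 8,9,10,11,12,13,14,15): XOR of data positions = 0⊕0⊕1⊕0⊕0⊕0⊕1 = 0
Codeword: 010110100010001

010110100010001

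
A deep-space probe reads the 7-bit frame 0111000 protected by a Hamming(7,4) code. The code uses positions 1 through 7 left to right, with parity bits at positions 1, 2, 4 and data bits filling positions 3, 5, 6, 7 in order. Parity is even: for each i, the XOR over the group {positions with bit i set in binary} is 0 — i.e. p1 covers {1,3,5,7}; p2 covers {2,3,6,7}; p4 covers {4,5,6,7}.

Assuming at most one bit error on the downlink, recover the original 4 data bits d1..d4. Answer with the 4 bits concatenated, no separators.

s1 (pos 1,3,5,7): 0⊕1⊕0⊕0 = 1
s2 (pos 2,3,6,7): 1⊕1⊕0⊕0 = 0
s4 (pos 4,5,6,7): 1⊕0⊕0⊕0 = 1
Syndrome s4…s1 = 101 → error at position 5.
Flip position 5: 0111000 → 0111100
Read data bits from positions 3,5,6,7: 1100

1100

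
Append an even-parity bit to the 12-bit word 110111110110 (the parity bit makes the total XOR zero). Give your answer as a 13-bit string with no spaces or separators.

1101111101101

XOR of the 12 data bits: 1⊕1⊕0⊕1⊕1⊕1⊕1⊕1⊕0⊕1⊕1⊕0 = 1
Parity bit = 1 (so all 13 bits XOR to 0).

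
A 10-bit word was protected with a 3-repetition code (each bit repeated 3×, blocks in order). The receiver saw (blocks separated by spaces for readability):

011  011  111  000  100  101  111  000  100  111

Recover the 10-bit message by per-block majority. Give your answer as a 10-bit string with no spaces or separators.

Block 1 (011): 2 ones → 1
Block 2 (011): 2 ones → 1
Block 3 (111): 3 ones → 1
Block 4 (000): 0 ones → 0
Block 5 (100): 1 one → 0
Block 6 (101): 2 ones → 1
Block 7 (111): 3 ones → 1
Block 8 (000): 0 ones → 0
Block 9 (100): 1 one → 0
Block 10 (111): 3 ones → 1

1110011001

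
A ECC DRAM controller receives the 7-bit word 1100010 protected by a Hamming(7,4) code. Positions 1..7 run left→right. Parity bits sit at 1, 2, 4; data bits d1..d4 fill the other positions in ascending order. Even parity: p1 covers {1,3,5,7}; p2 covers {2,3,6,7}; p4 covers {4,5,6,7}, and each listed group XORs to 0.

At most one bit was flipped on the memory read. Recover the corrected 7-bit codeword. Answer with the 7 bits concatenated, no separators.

s1 (pos 1,3,5,7): 1⊕0⊕0⊕0 = 1
s2 (pos 2,3,6,7): 1⊕0⊕1⊕0 = 0
s4 (pos 4,5,6,7): 0⊕0⊕1⊕0 = 1
Syndrome s4…s1 = 101 → error at position 5.
Flip position 5: 1100010 → 1100110

1100110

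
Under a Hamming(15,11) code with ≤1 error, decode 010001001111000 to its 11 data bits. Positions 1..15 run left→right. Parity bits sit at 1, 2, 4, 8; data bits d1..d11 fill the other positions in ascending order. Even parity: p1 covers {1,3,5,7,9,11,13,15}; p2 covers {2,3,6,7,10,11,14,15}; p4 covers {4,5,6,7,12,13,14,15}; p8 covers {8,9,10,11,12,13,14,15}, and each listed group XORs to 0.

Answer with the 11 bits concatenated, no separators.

00101111000

s1 (pos 1,3,5,7,9,11,13,15): 0⊕0⊕0⊕0⊕1⊕1⊕0⊕0 = 0
s2 (pos 2,3,6,7,10,11,14,15): 1⊕0⊕1⊕0⊕1⊕1⊕0⊕0 = 0
s4 (pos 4,5,6,7,12,13,14,15): 0⊕0⊕1⊕0⊕1⊕0⊕0⊕0 = 0
s8 (pos 8,9,10,11,12,13,14,15): 0⊕1⊕1⊕1⊕1⊕0⊕0⊕0 = 0
Syndrome s8…s1 = 0000 → no error.
Read data bits from positions 3,5,6,7,9,10,11,12,13,14,15: 00101111000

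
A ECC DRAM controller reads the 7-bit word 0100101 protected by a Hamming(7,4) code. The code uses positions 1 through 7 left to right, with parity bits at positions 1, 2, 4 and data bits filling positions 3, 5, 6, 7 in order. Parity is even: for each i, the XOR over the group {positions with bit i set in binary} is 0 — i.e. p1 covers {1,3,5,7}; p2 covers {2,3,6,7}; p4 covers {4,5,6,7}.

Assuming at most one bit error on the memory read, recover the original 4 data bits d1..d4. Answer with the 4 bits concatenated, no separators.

s1 (pos 1,3,5,7): 0⊕0⊕1⊕1 = 0
s2 (pos 2,3,6,7): 1⊕0⊕0⊕1 = 0
s4 (pos 4,5,6,7): 0⊕1⊕0⊕1 = 0
Syndrome s4…s1 = 000 → no error.
Read data bits from positions 3,5,6,7: 0101

0101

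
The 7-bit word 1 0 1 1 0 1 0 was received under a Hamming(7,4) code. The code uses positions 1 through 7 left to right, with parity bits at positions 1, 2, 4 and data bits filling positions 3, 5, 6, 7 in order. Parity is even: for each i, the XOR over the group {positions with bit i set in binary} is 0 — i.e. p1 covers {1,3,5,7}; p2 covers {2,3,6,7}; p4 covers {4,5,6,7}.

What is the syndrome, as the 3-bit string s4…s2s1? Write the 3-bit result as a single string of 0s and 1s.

s1 (pos 1,3,5,7): 1⊕1⊕0⊕0 = 0
s2 (pos 2,3,6,7): 0⊕1⊕1⊕0 = 0
s4 (pos 4,5,6,7): 1⊕0⊕1⊕0 = 0
Syndrome s4…s1 = 000 → no error.

000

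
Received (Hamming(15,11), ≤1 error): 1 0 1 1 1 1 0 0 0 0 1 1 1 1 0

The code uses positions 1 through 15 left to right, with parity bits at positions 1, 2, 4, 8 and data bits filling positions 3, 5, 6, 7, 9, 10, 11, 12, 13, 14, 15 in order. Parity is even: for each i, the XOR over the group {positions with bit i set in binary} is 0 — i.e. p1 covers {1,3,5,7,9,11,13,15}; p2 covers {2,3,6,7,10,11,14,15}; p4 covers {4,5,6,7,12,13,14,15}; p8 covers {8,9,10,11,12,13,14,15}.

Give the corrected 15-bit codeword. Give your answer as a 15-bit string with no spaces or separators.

001111000011110

s1 (pos 1,3,5,7,9,11,13,15): 1⊕1⊕1⊕0⊕0⊕1⊕1⊕0 = 1
s2 (pos 2,3,6,7,10,11,14,15): 0⊕1⊕1⊕0⊕0⊕1⊕1⊕0 = 0
s4 (pos 4,5,6,7,12,13,14,15): 1⊕1⊕1⊕0⊕1⊕1⊕1⊕0 = 0
s8 (pos 8,9,10,11,12,13,14,15): 0⊕0⊕0⊕1⊕1⊕1⊕1⊕0 = 0
Syndrome s8…s1 = 0001 → error at position 1.
Flip position 1: 101111000011110 → 001111000011110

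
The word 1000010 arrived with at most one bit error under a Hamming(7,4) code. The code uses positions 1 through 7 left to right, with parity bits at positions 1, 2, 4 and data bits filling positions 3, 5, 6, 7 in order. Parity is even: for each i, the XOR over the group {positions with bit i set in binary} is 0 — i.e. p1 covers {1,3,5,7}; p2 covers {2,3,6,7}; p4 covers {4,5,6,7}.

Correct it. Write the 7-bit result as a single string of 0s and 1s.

1000011

s1 (pos 1,3,5,7): 1⊕0⊕0⊕0 = 1
s2 (pos 2,3,6,7): 0⊕0⊕1⊕0 = 1
s4 (pos 4,5,6,7): 0⊕0⊕1⊕0 = 1
Syndrome s4…s1 = 111 → error at position 7.
Flip position 7: 1000010 → 1000011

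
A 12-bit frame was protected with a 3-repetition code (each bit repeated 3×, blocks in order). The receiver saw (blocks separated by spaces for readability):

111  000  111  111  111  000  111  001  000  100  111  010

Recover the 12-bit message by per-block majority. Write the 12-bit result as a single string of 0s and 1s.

101110100010

Block 1 (111): 3 ones → 1
Block 2 (000): 0 ones → 0
Block 3 (111): 3 ones → 1
Block 4 (111): 3 ones → 1
Block 5 (111): 3 ones → 1
Block 6 (000): 0 ones → 0
Block 7 (111): 3 ones → 1
Block 8 (001): 1 one → 0
Block 9 (000): 0 ones → 0
Block 10 (100): 1 one → 0
Block 11 (111): 3 ones → 1
Block 12 (010): 1 one → 0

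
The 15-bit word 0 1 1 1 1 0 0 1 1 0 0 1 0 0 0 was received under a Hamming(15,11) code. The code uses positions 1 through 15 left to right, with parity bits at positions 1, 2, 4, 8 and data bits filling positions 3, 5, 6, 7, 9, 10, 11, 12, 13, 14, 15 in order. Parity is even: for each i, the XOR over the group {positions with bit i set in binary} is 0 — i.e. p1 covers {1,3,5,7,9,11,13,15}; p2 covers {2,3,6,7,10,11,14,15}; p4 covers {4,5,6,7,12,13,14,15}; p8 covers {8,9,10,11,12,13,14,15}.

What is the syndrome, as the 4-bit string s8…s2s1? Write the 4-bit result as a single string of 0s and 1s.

s1 (pos 1,3,5,7,9,11,13,15): 0⊕1⊕1⊕0⊕1⊕0⊕0⊕0 = 1
s2 (pos 2,3,6,7,10,11,14,15): 1⊕1⊕0⊕0⊕0⊕0⊕0⊕0 = 0
s4 (pos 4,5,6,7,12,13,14,15): 1⊕1⊕0⊕0⊕1⊕0⊕0⊕0 = 1
s8 (pos 8,9,10,11,12,13,14,15): 1⊕1⊕0⊕0⊕1⊕0⊕0⊕0 = 1
Syndrome s8…s1 = 1101 → error at position 13.

1101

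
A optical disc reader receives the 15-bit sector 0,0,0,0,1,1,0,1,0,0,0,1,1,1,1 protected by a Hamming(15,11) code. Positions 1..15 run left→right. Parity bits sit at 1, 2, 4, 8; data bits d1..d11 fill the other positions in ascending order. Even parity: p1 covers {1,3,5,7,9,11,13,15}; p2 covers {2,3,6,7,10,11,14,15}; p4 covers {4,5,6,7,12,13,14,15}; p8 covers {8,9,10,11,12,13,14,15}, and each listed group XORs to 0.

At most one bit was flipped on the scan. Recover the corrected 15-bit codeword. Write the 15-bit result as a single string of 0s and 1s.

s1 (pos 1,3,5,7,9,11,13,15): 0⊕0⊕1⊕0⊕0⊕0⊕1⊕1 = 1
s2 (pos 2,3,6,7,10,11,14,15): 0⊕0⊕1⊕0⊕0⊕0⊕1⊕1 = 1
s4 (pos 4,5,6,7,12,13,14,15): 0⊕1⊕1⊕0⊕1⊕1⊕1⊕1 = 0
s8 (pos 8,9,10,11,12,13,14,15): 1⊕0⊕0⊕0⊕1⊕1⊕1⊕1 = 1
Syndrome s8…s1 = 1011 → error at position 11.
Flip position 11: 000011010001111 → 000011010011111

000011010011111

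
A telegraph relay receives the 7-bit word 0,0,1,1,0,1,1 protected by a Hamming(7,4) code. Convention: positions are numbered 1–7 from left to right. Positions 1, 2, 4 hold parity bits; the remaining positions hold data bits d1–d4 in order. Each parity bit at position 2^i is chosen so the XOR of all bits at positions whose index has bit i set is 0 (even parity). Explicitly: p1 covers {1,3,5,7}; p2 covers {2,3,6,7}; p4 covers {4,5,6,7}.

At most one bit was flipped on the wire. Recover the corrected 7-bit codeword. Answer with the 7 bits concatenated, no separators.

s1 (pos 1,3,5,7): 0⊕1⊕0⊕1 = 0
s2 (pos 2,3,6,7): 0⊕1⊕1⊕1 = 1
s4 (pos 4,5,6,7): 1⊕0⊕1⊕1 = 1
Syndrome s4…s1 = 110 → error at position 6.
Flip position 6: 0011011 → 0011001

0011001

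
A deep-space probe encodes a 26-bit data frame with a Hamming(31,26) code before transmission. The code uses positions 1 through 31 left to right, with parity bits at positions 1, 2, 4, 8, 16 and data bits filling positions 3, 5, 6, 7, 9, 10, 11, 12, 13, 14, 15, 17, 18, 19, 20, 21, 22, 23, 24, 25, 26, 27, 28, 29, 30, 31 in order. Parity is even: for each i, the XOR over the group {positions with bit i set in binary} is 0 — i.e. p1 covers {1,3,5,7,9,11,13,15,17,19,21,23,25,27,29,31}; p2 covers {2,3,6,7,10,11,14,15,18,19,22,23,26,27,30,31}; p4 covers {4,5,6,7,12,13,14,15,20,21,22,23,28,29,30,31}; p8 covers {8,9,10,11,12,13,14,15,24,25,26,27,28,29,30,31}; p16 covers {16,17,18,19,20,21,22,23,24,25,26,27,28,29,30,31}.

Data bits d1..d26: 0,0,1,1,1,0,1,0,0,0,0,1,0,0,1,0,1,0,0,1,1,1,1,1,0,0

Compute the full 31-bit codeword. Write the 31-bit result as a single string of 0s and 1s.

1000011110100000100101001111100

Place data at non-parity positions: p1 p2 0 p4 0 1 1 p8 1 0 1 0 0 0 0 p16 1 0 0 1 0 1 0 0 1 1 1 1 1 0 0
p1 (pos 1,3,5,7,9,11,13,15,17,19,21,23,25,27,29,31): XOR of data positions = 0⊕0⊕1⊕1⊕1⊕0⊕0⊕1⊕0⊕0⊕0⊕1⊕1⊕1⊕0 = 1
p2 (pos 2,3,6,7,10,11,14,15,18,19,22,23,26,27,30,31): XOR of data positions = 0⊕1⊕1⊕0⊕1⊕0⊕0⊕0⊕0⊕1⊕0⊕1⊕1⊕0⊕0 = 0
p4 (pos 4,5,6,7,12,13,14,15,20,21,22,23,28,29,30,31): XOR of data positions = 0⊕1⊕1⊕0⊕0⊕0⊕0⊕1⊕0⊕1⊕0⊕1⊕1⊕0⊕0 = 0
p8 (pos 8,9,10,11,12,13,14,15,24,25,26,27,28,29,30,31): XOR of data positions = 1⊕0⊕1⊕0⊕0⊕0⊕0⊕0⊕1⊕1⊕1⊕1⊕1⊕0⊕0 = 1
p16 (pos 16,17,18,19,20,21,22,23,24,25,26,27,28,29,30,31): XOR of data positions = 1⊕0⊕0⊕1⊕0⊕1⊕0⊕0⊕1⊕1⊕1⊕1⊕1⊕0⊕0 = 0
Codeword: 1000011110100000100101001111100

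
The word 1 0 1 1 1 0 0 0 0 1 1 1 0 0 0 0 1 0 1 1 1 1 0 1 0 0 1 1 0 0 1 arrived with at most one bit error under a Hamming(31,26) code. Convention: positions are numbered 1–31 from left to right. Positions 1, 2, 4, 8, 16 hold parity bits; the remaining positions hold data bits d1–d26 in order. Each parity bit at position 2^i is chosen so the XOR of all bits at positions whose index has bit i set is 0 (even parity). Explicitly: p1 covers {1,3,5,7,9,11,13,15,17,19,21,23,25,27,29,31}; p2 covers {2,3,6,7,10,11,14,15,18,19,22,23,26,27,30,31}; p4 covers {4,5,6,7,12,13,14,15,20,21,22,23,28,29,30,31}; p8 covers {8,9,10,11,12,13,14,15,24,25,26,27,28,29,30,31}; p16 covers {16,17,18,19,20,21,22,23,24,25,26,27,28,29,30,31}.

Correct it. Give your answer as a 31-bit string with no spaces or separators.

1011100001110000101111010001001

s1 (pos 1,3,5,7,9,11,13,15,17,19,21,23,25,27,29,31): 1⊕1⊕1⊕0⊕0⊕1⊕0⊕0⊕1⊕1⊕1⊕0⊕0⊕1⊕0⊕1 = 1
s2 (pos 2,3,6,7,10,11,14,15,18,19,22,23,26,27,30,31): 0⊕1⊕0⊕0⊕1⊕1⊕0⊕0⊕0⊕1⊕1⊕0⊕0⊕1⊕0⊕1 = 1
s4 (pos 4,5,6,7,12,13,14,15,20,21,22,23,28,29,30,31): 1⊕1⊕0⊕0⊕1⊕0⊕0⊕0⊕1⊕1⊕1⊕0⊕1⊕0⊕0⊕1 = 0
s8 (pos 8,9,10,11,12,13,14,15,24,25,26,27,28,29,30,31): 0⊕0⊕1⊕1⊕1⊕0⊕0⊕0⊕1⊕0⊕0⊕1⊕1⊕0⊕0⊕1 = 1
s16 (pos 16,17,18,19,20,21,22,23,24,25,26,27,28,29,30,31): 0⊕1⊕0⊕1⊕1⊕1⊕1⊕0⊕1⊕0⊕0⊕1⊕1⊕0⊕0⊕1 = 1
Syndrome s16…s1 = 11011 → error at position 27.
Flip position 27: 1011100001110000101111010011001 → 1011100001110000101111010001001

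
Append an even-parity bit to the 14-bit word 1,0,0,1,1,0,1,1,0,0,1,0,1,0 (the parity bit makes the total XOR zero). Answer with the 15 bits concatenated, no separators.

XOR of the 14 data bits: 1⊕0⊕0⊕1⊕1⊕0⊕1⊕1⊕0⊕0⊕1⊕0⊕1⊕0 = 1
Parity bit = 1 (so all 15 bits XOR to 0).

100110110010101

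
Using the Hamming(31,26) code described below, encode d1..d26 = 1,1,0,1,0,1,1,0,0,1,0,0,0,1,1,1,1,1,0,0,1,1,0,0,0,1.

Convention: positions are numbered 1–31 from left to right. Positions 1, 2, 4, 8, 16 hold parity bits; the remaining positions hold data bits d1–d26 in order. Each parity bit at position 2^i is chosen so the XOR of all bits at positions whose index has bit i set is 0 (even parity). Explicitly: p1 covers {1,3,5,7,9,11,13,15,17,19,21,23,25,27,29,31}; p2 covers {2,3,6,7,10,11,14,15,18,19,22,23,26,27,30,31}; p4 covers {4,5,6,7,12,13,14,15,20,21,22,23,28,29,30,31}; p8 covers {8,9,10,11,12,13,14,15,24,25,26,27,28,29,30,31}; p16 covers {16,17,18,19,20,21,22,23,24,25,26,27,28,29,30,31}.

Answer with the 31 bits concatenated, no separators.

1110101001100100001111100110001

Place data at non-parity positions: p1 p2 1 p4 1 0 1 p8 0 1 1 0 0 1 0 p16 0 0 1 1 1 1 1 0 0 1 1 0 0 0 1
p1 (pos 1,3,5,7,9,11,13,15,17,19,21,23,25,27,29,31): XOR of data positions = 1⊕1⊕1⊕0⊕1⊕0⊕0⊕0⊕1⊕1⊕1⊕0⊕1⊕0⊕1 = 1
p2 (pos 2,3,6,7,10,11,14,15,18,19,22,23,26,27,30,31): XOR of data positions = 1⊕0⊕1⊕1⊕1⊕1⊕0⊕0⊕1⊕1⊕1⊕1⊕1⊕0⊕1 = 1
p4 (pos 4,5,6,7,12,13,14,15,20,21,22,23,28,29,30,31): XOR of data positions = 1⊕0⊕1⊕0⊕0⊕1⊕0⊕1⊕1⊕1⊕1⊕0⊕0⊕0⊕1 = 0
p8 (pos 8,9,10,11,12,13,14,15,24,25,26,27,28,29,30,31): XOR of data positions = 0⊕1⊕1⊕0⊕0⊕1⊕0⊕0⊕0⊕1⊕1⊕0⊕0⊕0⊕1 = 0
p16 (pos 16,17,18,19,20,21,22,23,24,25,26,27,28,29,30,31): XOR of data positions = 0⊕0⊕1⊕1⊕1⊕1⊕1⊕0⊕0⊕1⊕1⊕0⊕0⊕0⊕1 = 0
Codeword: 1110101001100100001111100110001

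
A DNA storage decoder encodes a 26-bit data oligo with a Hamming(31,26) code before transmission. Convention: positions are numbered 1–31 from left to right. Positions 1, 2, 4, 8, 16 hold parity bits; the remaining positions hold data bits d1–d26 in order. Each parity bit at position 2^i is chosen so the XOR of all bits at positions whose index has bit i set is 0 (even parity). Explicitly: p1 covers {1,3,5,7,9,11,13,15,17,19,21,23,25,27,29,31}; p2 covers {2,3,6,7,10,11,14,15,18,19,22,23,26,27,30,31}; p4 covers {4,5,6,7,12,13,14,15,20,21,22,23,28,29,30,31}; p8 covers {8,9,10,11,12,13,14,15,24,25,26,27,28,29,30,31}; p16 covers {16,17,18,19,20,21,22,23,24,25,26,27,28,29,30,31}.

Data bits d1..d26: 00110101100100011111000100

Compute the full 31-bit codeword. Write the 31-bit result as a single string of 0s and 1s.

Place data at non-parity positions: p1 p2 0 p4 0 1 1 p8 0 1 0 1 1 0 0 p16 1 0 0 0 1 1 1 1 1 0 0 0 1 0 0
p1 (pos 1,3,5,7,9,11,13,15,17,19,21,23,25,27,29,31): XOR of data positions = 0⊕0⊕1⊕0⊕0⊕1⊕0⊕1⊕0⊕1⊕1⊕1⊕0⊕1⊕0 = 1
p2 (pos 2,3,6,7,10,11,14,15,18,19,22,23,26,27,30,31): XOR of data positions = 0⊕1⊕1⊕1⊕0⊕0⊕0⊕0⊕0⊕1⊕1⊕0⊕0⊕0⊕0 = 1
p4 (pos 4,5,6,7,12,13,14,15,20,21,22,23,28,29,30,31): XOR of data positions = 0⊕1⊕1⊕1⊕1⊕0⊕0⊕0⊕1⊕1⊕1⊕0⊕1⊕0⊕0 = 0
p8 (pos 8,9,10,11,12,13,14,15,24,25,26,27,28,29,30,31): XOR of data positions = 0⊕1⊕0⊕1⊕1⊕0⊕0⊕1⊕1⊕0⊕0⊕0⊕1⊕0⊕0 = 0
p16 (pos 16,17,18,19,20,21,22,23,24,25,26,27,28,29,30,31): XOR of data positions = 1⊕0⊕0⊕0⊕1⊕1⊕1⊕1⊕1⊕0⊕0⊕0⊕1⊕0⊕0 = 1
Codeword: 1100011001011001100011111000100

1100011001011001100011111000100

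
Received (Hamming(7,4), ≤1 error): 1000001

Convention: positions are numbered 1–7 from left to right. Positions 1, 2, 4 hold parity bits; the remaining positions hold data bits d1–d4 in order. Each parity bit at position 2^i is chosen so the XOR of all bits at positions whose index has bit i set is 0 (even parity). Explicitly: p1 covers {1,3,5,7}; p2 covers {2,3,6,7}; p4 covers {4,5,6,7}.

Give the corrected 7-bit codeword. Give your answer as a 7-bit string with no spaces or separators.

s1 (pos 1,3,5,7): 1⊕0⊕0⊕1 = 0
s2 (pos 2,3,6,7): 0⊕0⊕0⊕1 = 1
s4 (pos 4,5,6,7): 0⊕0⊕0⊕1 = 1
Syndrome s4…s1 = 110 → error at position 6.
Flip position 6: 1000001 → 1000011

1000011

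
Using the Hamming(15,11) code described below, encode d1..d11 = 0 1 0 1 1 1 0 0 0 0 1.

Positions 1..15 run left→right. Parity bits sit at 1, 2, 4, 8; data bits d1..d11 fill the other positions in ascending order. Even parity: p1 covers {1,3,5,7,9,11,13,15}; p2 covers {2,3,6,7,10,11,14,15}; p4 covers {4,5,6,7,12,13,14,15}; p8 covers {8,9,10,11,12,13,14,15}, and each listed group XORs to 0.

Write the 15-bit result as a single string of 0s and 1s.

Place data at non-parity positions: p1 p2 0 p4 1 0 1 p8 1 1 0 0 0 0 1
p1 (pos 1,3,5,7,9,11,13,15): XOR of data positions = 0⊕1⊕1⊕1⊕0⊕0⊕1 = 0
p2 (pos 2,3,6,7,10,11,14,15): XOR of data positions = 0⊕0⊕1⊕1⊕0⊕0⊕1 = 1
p4 (pos 4,5,6,7,12,13,14,15): XOR of data positions = 1⊕0⊕1⊕0⊕0⊕0⊕1 = 1
p8 (pos 8,9,10,11,12,13,14,15): XOR of data positions = 1⊕1⊕0⊕0⊕0⊕0⊕1 = 1
Codeword: 010110111100001

010110111100001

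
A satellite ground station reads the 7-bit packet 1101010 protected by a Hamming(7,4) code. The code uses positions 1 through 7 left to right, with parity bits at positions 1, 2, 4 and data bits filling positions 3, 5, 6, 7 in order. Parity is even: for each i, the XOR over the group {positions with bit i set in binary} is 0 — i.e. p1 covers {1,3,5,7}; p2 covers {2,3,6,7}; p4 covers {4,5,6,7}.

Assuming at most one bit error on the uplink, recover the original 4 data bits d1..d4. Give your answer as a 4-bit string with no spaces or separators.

0010

s1 (pos 1,3,5,7): 1⊕0⊕0⊕0 = 1
s2 (pos 2,3,6,7): 1⊕0⊕1⊕0 = 0
s4 (pos 4,5,6,7): 1⊕0⊕1⊕0 = 0
Syndrome s4…s1 = 001 → error at position 1.
Flip position 1: 1101010 → 0101010
Read data bits from positions 3,5,6,7: 0010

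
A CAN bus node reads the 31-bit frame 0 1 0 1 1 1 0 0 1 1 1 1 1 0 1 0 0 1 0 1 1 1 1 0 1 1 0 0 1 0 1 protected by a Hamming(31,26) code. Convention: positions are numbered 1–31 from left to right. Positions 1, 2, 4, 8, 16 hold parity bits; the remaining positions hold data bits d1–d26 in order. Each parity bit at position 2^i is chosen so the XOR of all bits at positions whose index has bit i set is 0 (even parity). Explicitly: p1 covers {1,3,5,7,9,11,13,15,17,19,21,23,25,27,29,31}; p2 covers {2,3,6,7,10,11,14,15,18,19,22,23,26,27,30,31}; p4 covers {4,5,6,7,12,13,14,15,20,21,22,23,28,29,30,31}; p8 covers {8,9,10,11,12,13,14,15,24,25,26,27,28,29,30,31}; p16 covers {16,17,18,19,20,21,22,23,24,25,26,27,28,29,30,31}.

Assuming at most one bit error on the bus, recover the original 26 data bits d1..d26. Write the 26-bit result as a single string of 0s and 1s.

s1 (pos 1,3,5,7,9,11,13,15,17,19,21,23,25,27,29,31): 0⊕0⊕1⊕0⊕1⊕1⊕1⊕1⊕0⊕0⊕1⊕1⊕1⊕0⊕1⊕1 = 0
s2 (pos 2,3,6,7,10,11,14,15,18,19,22,23,26,27,30,31): 1⊕0⊕1⊕0⊕1⊕1⊕0⊕1⊕1⊕0⊕1⊕1⊕1⊕0⊕0⊕1 = 0
s4 (pos 4,5,6,7,12,13,14,15,20,21,22,23,28,29,30,31): 1⊕1⊕1⊕0⊕1⊕1⊕0⊕1⊕1⊕1⊕1⊕1⊕0⊕1⊕0⊕1 = 0
s8 (pos 8,9,10,11,12,13,14,15,24,25,26,27,28,29,30,31): 0⊕1⊕1⊕1⊕1⊕1⊕0⊕1⊕0⊕1⊕1⊕0⊕0⊕1⊕0⊕1 = 0
s16 (pos 16,17,18,19,20,21,22,23,24,25,26,27,28,29,30,31): 0⊕0⊕1⊕0⊕1⊕1⊕1⊕1⊕0⊕1⊕1⊕0⊕0⊕1⊕0⊕1 = 1
Syndrome s16…s1 = 10000 → error at position 16.
Flip position 16: 0101110011111010010111101100101 → 0101110011111011010111101100101
Read data bits from positions 3,5,6,7,9,10,11,12,13,14,15,17,18,19,20,21,22,23,24,25,26,27,28,29,30,31: 01101111101010111101100101

01101111101010111101100101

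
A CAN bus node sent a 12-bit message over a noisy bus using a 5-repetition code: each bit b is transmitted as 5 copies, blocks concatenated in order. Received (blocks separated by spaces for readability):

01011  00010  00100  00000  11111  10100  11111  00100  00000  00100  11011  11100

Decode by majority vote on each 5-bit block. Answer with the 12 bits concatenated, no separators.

Block 1 (01011): 3 ones → 1
Block 2 (00010): 1 one → 0
Block 3 (00100): 1 one → 0
Block 4 (00000): 0 ones → 0
Block 5 (11111): 5 ones → 1
Block 6 (10100): 2 ones → 0
Block 7 (11111): 5 ones → 1
Block 8 (00100): 1 one → 0
Block 9 (00000): 0 ones → 0
Block 10 (00100): 1 one → 0
Block 11 (11011): 4 ones → 1
Block 12 (11100): 3 ones → 1

100010100011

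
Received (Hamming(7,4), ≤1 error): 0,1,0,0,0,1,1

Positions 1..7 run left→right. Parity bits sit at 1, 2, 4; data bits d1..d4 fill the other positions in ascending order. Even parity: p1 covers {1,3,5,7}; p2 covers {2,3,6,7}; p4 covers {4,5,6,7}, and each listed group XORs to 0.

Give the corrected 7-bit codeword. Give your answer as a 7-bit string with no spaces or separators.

0110011

s1 (pos 1,3,5,7): 0⊕0⊕0⊕1 = 1
s2 (pos 2,3,6,7): 1⊕0⊕1⊕1 = 1
s4 (pos 4,5,6,7): 0⊕0⊕1⊕1 = 0
Syndrome s4…s1 = 011 → error at position 3.
Flip position 3: 0100011 → 0110011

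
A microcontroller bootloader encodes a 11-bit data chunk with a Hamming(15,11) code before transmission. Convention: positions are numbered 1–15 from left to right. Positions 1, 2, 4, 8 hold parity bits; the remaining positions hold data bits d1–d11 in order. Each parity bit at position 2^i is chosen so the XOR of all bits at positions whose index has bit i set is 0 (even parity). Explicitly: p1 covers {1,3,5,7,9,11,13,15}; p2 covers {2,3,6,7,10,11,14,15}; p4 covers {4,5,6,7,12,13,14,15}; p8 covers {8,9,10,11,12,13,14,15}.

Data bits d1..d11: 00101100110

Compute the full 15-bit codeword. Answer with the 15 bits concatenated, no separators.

Place data at non-parity positions: p1 p2 0 p4 0 1 0 p8 1 1 0 0 1 1 0
p1 (pos 1,3,5,7,9,11,13,15): XOR of data positions = 0⊕0⊕0⊕1⊕0⊕1⊕0 = 0
p2 (pos 2,3,6,7,10,11,14,15): XOR of data positions = 0⊕1⊕0⊕1⊕0⊕1⊕0 = 1
p4 (pos 4,5,6,7,12,13,14,15): XOR of data positions = 0⊕1⊕0⊕0⊕1⊕1⊕0 = 1
p8 (pos 8,9,10,11,12,13,14,15): XOR of data positions = 1⊕1⊕0⊕0⊕1⊕1⊕0 = 0
Codeword: 010101001100110

010101001100110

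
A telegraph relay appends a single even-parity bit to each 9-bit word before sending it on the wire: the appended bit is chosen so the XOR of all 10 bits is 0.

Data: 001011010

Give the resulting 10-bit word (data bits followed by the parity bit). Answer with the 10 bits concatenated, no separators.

XOR of the 9 data bits: 0⊕0⊕1⊕0⊕1⊕1⊕0⊕1⊕0 = 0
Parity bit = 0 (so all 10 bits XOR to 0).

0010110100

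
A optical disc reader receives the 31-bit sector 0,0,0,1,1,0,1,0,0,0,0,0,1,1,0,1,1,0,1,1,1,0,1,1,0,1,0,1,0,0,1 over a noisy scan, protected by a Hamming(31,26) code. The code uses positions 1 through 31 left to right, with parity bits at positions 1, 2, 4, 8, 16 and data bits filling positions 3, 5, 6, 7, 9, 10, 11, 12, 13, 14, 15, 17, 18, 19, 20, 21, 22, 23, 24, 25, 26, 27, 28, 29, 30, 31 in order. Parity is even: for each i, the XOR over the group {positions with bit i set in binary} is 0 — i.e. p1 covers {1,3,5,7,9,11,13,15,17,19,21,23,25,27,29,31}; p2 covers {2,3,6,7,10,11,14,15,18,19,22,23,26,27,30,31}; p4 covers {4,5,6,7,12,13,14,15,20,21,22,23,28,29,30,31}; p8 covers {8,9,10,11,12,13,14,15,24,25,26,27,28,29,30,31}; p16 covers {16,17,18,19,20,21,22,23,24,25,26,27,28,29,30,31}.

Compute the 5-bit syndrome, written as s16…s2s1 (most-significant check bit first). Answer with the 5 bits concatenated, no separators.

s1 (pos 1,3,5,7,9,11,13,15,17,19,21,23,25,27,29,31): 0⊕0⊕1⊕1⊕0⊕0⊕1⊕0⊕1⊕1⊕1⊕1⊕0⊕0⊕0⊕1 = 0
s2 (pos 2,3,6,7,10,11,14,15,18,19,22,23,26,27,30,31): 0⊕0⊕0⊕1⊕0⊕0⊕1⊕0⊕0⊕1⊕0⊕1⊕1⊕0⊕0⊕1 = 0
s4 (pos 4,5,6,7,12,13,14,15,20,21,22,23,28,29,30,31): 1⊕1⊕0⊕1⊕0⊕1⊕1⊕0⊕1⊕1⊕0⊕1⊕1⊕0⊕0⊕1 = 0
s8 (pos 8,9,10,11,12,13,14,15,24,25,26,27,28,29,30,31): 0⊕0⊕0⊕0⊕0⊕1⊕1⊕0⊕1⊕0⊕1⊕0⊕1⊕0⊕0⊕1 = 0
s16 (pos 16,17,18,19,20,21,22,23,24,25,26,27,28,29,30,31): 1⊕1⊕0⊕1⊕1⊕1⊕0⊕1⊕1⊕0⊕1⊕0⊕1⊕0⊕0⊕1 = 0
Syndrome s16…s1 = 00000 → no error.

00000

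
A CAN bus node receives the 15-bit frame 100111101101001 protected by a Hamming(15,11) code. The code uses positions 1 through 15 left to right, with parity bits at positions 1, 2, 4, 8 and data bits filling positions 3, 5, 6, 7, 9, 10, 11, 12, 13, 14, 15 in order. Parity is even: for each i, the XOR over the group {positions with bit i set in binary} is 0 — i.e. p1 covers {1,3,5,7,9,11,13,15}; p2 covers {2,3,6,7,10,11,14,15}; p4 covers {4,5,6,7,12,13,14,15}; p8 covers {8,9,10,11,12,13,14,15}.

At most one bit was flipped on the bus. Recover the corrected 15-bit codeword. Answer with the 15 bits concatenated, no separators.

000111101101001

s1 (pos 1,3,5,7,9,11,13,15): 1⊕0⊕1⊕1⊕1⊕0⊕0⊕1 = 1
s2 (pos 2,3,6,7,10,11,14,15): 0⊕0⊕1⊕1⊕1⊕0⊕0⊕1 = 0
s4 (pos 4,5,6,7,12,13,14,15): 1⊕1⊕1⊕1⊕1⊕0⊕0⊕1 = 0
s8 (pos 8,9,10,11,12,13,14,15): 0⊕1⊕1⊕0⊕1⊕0⊕0⊕1 = 0
Syndrome s8…s1 = 0001 → error at position 1.
Flip position 1: 100111101101001 → 000111101101001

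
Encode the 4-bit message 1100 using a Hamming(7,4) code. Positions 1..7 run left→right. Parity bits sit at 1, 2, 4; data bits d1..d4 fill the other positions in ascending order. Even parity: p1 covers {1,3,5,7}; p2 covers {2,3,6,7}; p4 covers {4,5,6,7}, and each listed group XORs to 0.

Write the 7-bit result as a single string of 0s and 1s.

Place data at non-parity positions: p1 p2 1 p4 1 0 0
p1 (pos 1,3,5,7): XOR of data positions = 1⊕1⊕0 = 0
p2 (pos 2,3,6,7): XOR of data positions = 1⊕0⊕0 = 1
p4 (pos 4,5,6,7): XOR of data positions = 1⊕0⊕0 = 1
Codeword: 0111100

0111100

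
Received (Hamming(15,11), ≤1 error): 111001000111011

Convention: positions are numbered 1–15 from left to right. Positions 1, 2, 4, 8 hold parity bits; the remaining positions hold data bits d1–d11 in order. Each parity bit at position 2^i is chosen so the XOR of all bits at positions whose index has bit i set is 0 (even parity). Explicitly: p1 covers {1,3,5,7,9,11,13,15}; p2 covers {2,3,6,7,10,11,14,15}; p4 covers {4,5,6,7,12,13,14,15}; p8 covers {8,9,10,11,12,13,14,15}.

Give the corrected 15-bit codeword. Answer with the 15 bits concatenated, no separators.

111001000011011

s1 (pos 1,3,5,7,9,11,13,15): 1⊕1⊕0⊕0⊕0⊕1⊕0⊕1 = 0
s2 (pos 2,3,6,7,10,11,14,15): 1⊕1⊕1⊕0⊕1⊕1⊕1⊕1 = 1
s4 (pos 4,5,6,7,12,13,14,15): 0⊕0⊕1⊕0⊕1⊕0⊕1⊕1 = 0
s8 (pos 8,9,10,11,12,13,14,15): 0⊕0⊕1⊕1⊕1⊕0⊕1⊕1 = 1
Syndrome s8…s1 = 1010 → error at position 10.
Flip position 10: 111001000111011 → 111001000011011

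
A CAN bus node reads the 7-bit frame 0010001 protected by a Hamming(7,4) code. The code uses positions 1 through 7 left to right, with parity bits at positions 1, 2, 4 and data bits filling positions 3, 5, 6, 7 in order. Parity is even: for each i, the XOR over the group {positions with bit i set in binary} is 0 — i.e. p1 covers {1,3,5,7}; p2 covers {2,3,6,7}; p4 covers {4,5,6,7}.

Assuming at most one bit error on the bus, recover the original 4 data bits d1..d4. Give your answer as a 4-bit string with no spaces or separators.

s1 (pos 1,3,5,7): 0⊕1⊕0⊕1 = 0
s2 (pos 2,3,6,7): 0⊕1⊕0⊕1 = 0
s4 (pos 4,5,6,7): 0⊕0⊕0⊕1 = 1
Syndrome s4…s1 = 100 → error at position 4.
Flip position 4: 0010001 → 0011001
Read data bits from positions 3,5,6,7: 1001

1001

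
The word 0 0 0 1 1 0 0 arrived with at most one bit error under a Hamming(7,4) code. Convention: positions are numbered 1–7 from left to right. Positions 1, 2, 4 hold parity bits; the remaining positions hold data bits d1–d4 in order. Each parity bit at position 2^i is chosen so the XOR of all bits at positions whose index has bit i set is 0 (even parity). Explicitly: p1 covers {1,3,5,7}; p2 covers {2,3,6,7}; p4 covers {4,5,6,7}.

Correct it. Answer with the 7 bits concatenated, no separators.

1001100

s1 (pos 1,3,5,7): 0⊕0⊕1⊕0 = 1
s2 (pos 2,3,6,7): 0⊕0⊕0⊕0 = 0
s4 (pos 4,5,6,7): 1⊕1⊕0⊕0 = 0
Syndrome s4…s1 = 001 → error at position 1.
Flip position 1: 0001100 → 1001100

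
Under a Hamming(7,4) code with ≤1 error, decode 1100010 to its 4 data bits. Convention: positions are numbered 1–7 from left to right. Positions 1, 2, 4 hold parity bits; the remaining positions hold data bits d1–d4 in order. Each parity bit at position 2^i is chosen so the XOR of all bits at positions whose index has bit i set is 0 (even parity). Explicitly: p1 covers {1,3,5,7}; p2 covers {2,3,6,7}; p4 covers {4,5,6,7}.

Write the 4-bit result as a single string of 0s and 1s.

s1 (pos 1,3,5,7): 1⊕0⊕0⊕0 = 1
s2 (pos 2,3,6,7): 1⊕0⊕1⊕0 = 0
s4 (pos 4,5,6,7): 0⊕0⊕1⊕0 = 1
Syndrome s4…s1 = 101 → error at position 5.
Flip position 5: 1100010 → 1100110
Read data bits from positions 3,5,6,7: 0110

0110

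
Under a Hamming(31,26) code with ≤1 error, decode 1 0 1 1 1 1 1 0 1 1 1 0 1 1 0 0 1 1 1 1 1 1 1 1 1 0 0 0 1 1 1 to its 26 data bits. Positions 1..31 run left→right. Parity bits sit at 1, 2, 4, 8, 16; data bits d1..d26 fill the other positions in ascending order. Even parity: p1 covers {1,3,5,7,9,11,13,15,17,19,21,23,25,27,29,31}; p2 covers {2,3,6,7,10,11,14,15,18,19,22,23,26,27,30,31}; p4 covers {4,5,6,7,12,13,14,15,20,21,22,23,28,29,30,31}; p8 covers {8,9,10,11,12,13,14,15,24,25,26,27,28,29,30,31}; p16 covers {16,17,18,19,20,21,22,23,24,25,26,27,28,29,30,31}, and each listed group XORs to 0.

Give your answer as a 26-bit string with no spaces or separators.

11111110110111111111000111

s1 (pos 1,3,5,7,9,11,13,15,17,19,21,23,25,27,29,31): 1⊕1⊕1⊕1⊕1⊕1⊕1⊕0⊕1⊕1⊕1⊕1⊕1⊕0⊕1⊕1 = 0
s2 (pos 2,3,6,7,10,11,14,15,18,19,22,23,26,27,30,31): 0⊕1⊕1⊕1⊕1⊕1⊕1⊕0⊕1⊕1⊕1⊕1⊕0⊕0⊕1⊕1 = 0
s4 (pos 4,5,6,7,12,13,14,15,20,21,22,23,28,29,30,31): 1⊕1⊕1⊕1⊕0⊕1⊕1⊕0⊕1⊕1⊕1⊕1⊕0⊕1⊕1⊕1 = 1
s8 (pos 8,9,10,11,12,13,14,15,24,25,26,27,28,29,30,31): 0⊕1⊕1⊕1⊕0⊕1⊕1⊕0⊕1⊕1⊕0⊕0⊕0⊕1⊕1⊕1 = 0
s16 (pos 16,17,18,19,20,21,22,23,24,25,26,27,28,29,30,31): 0⊕1⊕1⊕1⊕1⊕1⊕1⊕1⊕1⊕1⊕0⊕0⊕0⊕1⊕1⊕1 = 0
Syndrome s16…s1 = 00100 → error at position 4.
Flip position 4: 1011111011101100111111111000111 → 1010111011101100111111111000111
Read data bits from positions 3,5,6,7,9,10,11,12,13,14,15,17,18,19,20,21,22,23,24,25,26,27,28,29,30,31: 11111110110111111111000111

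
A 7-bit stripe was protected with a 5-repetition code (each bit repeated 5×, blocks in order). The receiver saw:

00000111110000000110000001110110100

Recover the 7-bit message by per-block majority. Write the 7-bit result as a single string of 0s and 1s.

0100010

Block 1 (00000): 0 ones → 0
Block 2 (11111): 5 ones → 1
Block 3 (00000): 0 ones → 0
Block 4 (00110): 2 ones → 0
Block 5 (00000): 0 ones → 0
Block 6 (11101): 4 ones → 1
Block 7 (10100): 2 ones → 0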